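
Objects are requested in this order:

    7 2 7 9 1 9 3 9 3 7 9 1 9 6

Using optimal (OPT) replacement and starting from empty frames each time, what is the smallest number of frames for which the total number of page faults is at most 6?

f=1: 14 faults
f=2: 8 faults
f=3: 7 faults
f=4: 6 faults
f=5: 6 faults
f=6: 6 faults
Smallest f with faults ≤ 6 is 4.

4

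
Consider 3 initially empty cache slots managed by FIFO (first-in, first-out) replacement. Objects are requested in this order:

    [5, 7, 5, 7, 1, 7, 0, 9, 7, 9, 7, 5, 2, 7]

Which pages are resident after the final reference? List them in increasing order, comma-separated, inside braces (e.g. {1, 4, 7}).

{2, 5, 7}

5: fault, frames [5]
7: fault, frames [5, 7]
5: hit
7: hit
1: fault, frames [5, 7, 1]
7: hit
0: fault, evict 5, frames [7, 1, 0]
9: fault, evict 7, frames [1, 0, 9]
7: fault, evict 1, frames [0, 9, 7]
9: hit
7: hit
5: fault, evict 0, frames [9, 7, 5]
2: fault, evict 9, frames [7, 5, 2]
7: hit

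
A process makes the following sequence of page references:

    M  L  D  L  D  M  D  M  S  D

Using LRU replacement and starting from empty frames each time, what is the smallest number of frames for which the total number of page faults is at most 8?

2

f=1: 10 faults
f=2: 6 faults
f=3: 4 faults
f=4: 4 faults
Smallest f with faults ≤ 8 is 2.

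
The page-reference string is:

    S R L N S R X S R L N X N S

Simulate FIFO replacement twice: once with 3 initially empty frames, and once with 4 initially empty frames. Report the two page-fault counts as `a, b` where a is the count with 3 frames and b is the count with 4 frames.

3 frames: F F F F F F F . . F F . . F → 10 faults.
4 frames: F F F F . . F F F F F F . F → 11 faults.
11 > 10: adding a frame increased faults — Belady's anomaly.

10, 11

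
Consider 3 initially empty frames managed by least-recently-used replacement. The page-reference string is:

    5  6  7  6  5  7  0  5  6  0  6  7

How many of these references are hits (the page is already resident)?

6

5 -> fault, frames {5}
6 -> fault, frames {5,6}
7 -> fault, frames {5,6,7}
6 -> hit
5 -> hit
7 -> hit
0 -> fault, evict 6, frames {5,7,0}
5 -> hit
6 -> fault, evict 7, frames {0,5,6}
0 -> hit
6 -> hit
7 -> fault, evict 5, frames {0,6,7}
Hits: 6.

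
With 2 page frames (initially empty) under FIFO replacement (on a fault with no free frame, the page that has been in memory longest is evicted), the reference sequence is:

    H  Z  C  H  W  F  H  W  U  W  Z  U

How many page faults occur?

H: miss, frames {H}
Z: miss, frames {H,Z}
C: miss, evict H, frames {Z,C}
H: miss, evict Z, frames {C,H}
W: miss, evict C, frames {H,W}
F: miss, evict H, frames {W,F}
H: miss, evict W, frames {F,H}
W: miss, evict F, frames {H,W}
U: miss, evict H, frames {W,U}
W: hit
Z: miss, evict W, frames {U,Z}
U: hit
Page faults: 10.

10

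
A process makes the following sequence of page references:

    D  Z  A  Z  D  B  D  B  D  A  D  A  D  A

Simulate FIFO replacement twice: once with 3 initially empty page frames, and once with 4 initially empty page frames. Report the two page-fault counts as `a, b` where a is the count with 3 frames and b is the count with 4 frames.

5, 4

3 frames: F F F . . F F . . . . . . . → 5 faults.
4 frames: F F F . . F . . . . . . . . → 4 faults.
4 < 5: adding a frame reduced faults, as is typical.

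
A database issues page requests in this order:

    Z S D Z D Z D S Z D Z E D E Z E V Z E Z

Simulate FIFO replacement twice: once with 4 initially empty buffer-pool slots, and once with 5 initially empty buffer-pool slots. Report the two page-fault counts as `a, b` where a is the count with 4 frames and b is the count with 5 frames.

4 frames: F F F . . . . . . . . F . . . . F F . . → 6 faults.
5 frames: F F F . . . . . . . . F . . . . F . . . → 5 faults.
5 < 6: adding a frame reduced faults, as is typical.

6, 5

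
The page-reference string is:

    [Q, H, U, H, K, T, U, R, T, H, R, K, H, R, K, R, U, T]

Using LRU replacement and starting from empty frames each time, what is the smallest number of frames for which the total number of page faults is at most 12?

f=1: 18 faults
f=2: 16 faults
f=3: 11 faults
f=4: 10 faults
f=5: 6 faults
f=6: 6 faults
Smallest f with faults ≤ 12 is 3.

3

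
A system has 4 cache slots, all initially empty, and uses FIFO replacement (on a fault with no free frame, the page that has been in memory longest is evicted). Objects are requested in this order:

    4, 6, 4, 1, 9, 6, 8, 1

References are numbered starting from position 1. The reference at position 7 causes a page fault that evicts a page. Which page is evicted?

4

pos 1: 4 -> miss, frames {4}
pos 2: 6 -> miss, frames {4,6}
pos 3: 4 -> hit
pos 4: 1 -> miss, frames {4,6,1}
pos 5: 9 -> miss, frames {4,6,1,9}
pos 6: 6 -> hit
pos 7: 8 -> miss, evict 4, frames {6,1,9,8}
At position 7, page 4 is evicted.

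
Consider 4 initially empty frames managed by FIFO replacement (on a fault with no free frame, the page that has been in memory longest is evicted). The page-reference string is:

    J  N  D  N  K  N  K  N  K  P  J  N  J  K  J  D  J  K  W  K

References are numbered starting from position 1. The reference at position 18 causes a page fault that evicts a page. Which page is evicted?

P

pos 1: J → miss, frames [J]
pos 2: N → miss, frames [J, N]
pos 3: D → miss, frames [J, N, D]
pos 4: N → hit
pos 5: K → miss, frames [J, N, D, K]
pos 6: N → hit
pos 7: K → hit
pos 8: N → hit
pos 9: K → hit
pos 10: P → miss, evict J, frames [N, D, K, P]
pos 11: J → miss, evict N, frames [D, K, P, J]
pos 12: N → miss, evict D, frames [K, P, J, N]
pos 13: J → hit
pos 14: K → hit
pos 15: J → hit
pos 16: D → miss, evict K, frames [P, J, N, D]
pos 17: J → hit
pos 18: K → miss, evict P, frames [J, N, D, K]
At position 18, page P is evicted.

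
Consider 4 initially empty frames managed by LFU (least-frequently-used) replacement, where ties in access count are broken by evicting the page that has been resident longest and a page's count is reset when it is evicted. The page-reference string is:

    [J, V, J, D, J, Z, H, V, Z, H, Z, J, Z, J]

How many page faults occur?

6

J: miss, frames {J}
V: miss, frames {J,V}
J: hit
D: miss, frames {J,V,D}
J: hit
Z: miss, frames {J,V,D,Z}
H: miss, evict V, frames {J,D,Z,H}
V: miss, evict D, frames {J,Z,H,V}
Z: hit
H: hit
Z: hit
J: hit
Z: hit
J: hit
Page faults: 6.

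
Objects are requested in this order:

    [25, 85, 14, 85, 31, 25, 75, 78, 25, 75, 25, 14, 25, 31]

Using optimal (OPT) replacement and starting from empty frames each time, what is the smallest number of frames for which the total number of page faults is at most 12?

f=1: 14 faults
f=2: 10 faults
f=3: 8 faults
f=4: 7 faults
f=5: 6 faults
f=6: 6 faults
Smallest f with faults ≤ 12 is 2.

2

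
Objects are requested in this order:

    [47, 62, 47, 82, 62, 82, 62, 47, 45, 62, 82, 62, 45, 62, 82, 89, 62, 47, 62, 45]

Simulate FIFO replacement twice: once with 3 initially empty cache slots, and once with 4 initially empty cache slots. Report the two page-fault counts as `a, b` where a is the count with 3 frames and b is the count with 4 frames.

8, 7

3 frames: F F . F . . . . F . . . . . . F F F . F → 8 faults.
4 frames: F F . F . . . . F . . . . . . F . F F . → 7 faults.
7 < 8: adding a frame reduced faults, as is typical.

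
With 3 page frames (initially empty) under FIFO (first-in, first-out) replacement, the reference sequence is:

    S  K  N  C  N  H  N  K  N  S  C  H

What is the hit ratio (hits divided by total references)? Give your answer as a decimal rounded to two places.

0.17

S: fault, frames (S)
K: fault, frames (S K)
N: fault, frames (S K N)
C: fault, evict S, frames (K N C)
N: hit
H: fault, evict K, frames (N C H)
N: hit
K: fault, evict N, frames (C H K)
N: fault, evict C, frames (H K N)
S: fault, evict H, frames (K N S)
C: fault, evict K, frames (N S C)
H: fault, evict N, frames (S C H)
Hits: 2 of 12 references → 2/12 = 0.1667.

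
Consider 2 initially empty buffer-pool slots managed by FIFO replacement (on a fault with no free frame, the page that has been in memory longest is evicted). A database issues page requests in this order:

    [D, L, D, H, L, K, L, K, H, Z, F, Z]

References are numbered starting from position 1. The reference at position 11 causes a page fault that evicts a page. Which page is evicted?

H

pos 1: D → miss, frames (D)
pos 2: L → miss, frames (D L)
pos 3: D → hit
pos 4: H → miss, evict D, frames (L H)
pos 5: L → hit
pos 6: K → miss, evict L, frames (H K)
pos 7: L → miss, evict H, frames (K L)
pos 8: K → hit
pos 9: H → miss, evict K, frames (L H)
pos 10: Z → miss, evict L, frames (H Z)
pos 11: F → miss, evict H, frames (Z F)
At position 11, page H is evicted.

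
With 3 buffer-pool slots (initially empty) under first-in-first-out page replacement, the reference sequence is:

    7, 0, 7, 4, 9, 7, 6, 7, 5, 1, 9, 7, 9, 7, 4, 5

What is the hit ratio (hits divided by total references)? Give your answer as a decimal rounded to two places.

0.25

7 → miss, frames (7)
0 → miss, frames (7 0)
7 → hit
4 → miss, frames (7 0 4)
9 → miss, evict 7, frames (0 4 9)
7 → miss, evict 0, frames (4 9 7)
6 → miss, evict 4, frames (9 7 6)
7 → hit
5 → miss, evict 9, frames (7 6 5)
1 → miss, evict 7, frames (6 5 1)
9 → miss, evict 6, frames (5 1 9)
7 → miss, evict 5, frames (1 9 7)
9 → hit
7 → hit
4 → miss, evict 1, frames (9 7 4)
5 → miss, evict 9, frames (7 4 5)
Hits: 4 of 16 references → 4/16 = 0.2500.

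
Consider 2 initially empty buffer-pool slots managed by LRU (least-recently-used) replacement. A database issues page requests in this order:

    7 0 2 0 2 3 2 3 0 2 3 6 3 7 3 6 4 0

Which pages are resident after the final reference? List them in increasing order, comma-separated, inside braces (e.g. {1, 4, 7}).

{0, 4}

7 → fault, frames [7]
0 → fault, frames [7, 0]
2 → fault, evict 7, frames [0, 2]
0 → hit
2 → hit
3 → fault, evict 0, frames [2, 3]
2 → hit
3 → hit
0 → fault, evict 2, frames [3, 0]
2 → fault, evict 3, frames [0, 2]
3 → fault, evict 0, frames [2, 3]
6 → fault, evict 2, frames [3, 6]
3 → hit
7 → fault, evict 6, frames [3, 7]
3 → hit
6 → fault, evict 7, frames [3, 6]
4 → fault, evict 3, frames [6, 4]
0 → fault, evict 6, frames [4, 0]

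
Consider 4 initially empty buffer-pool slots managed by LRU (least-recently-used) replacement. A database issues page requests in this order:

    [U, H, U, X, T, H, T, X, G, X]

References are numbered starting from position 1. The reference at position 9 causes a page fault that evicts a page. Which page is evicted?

pos 1: U → fault, frames [U]
pos 2: H → fault, frames [U, H]
pos 3: U → hit
pos 4: X → fault, frames [H, U, X]
pos 5: T → fault, frames [H, U, X, T]
pos 6: H → hit
pos 7: T → hit
pos 8: X → hit
pos 9: G → fault, evict U, frames [H, T, X, G]
At position 9, page U is evicted.

U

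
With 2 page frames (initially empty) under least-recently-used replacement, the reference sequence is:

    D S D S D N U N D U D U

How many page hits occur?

6

D: miss, frames {D}
S: miss, frames {D,S}
D: hit
S: hit
D: hit
N: miss, evict S, frames {D,N}
U: miss, evict D, frames {N,U}
N: hit
D: miss, evict U, frames {N,D}
U: miss, evict N, frames {D,U}
D: hit
U: hit
Hits: 6.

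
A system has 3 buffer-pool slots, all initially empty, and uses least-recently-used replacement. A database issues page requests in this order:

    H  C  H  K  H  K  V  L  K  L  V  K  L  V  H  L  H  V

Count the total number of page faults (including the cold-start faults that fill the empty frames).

H → fault, frames (H)
C → fault, frames (H C)
H → hit
K → fault, frames (C H K)
H → hit
K → hit
V → fault, evict C, frames (H K V)
L → fault, evict H, frames (K V L)
K → hit
L → hit
V → hit
K → hit
L → hit
V → hit
H → fault, evict K, frames (L V H)
L → hit
H → hit
V → hit
Page faults: 6.

6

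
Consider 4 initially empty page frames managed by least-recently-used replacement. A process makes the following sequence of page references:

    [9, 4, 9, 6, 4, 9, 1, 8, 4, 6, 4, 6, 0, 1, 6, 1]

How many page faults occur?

9 -> miss, frames {9}
4 -> miss, frames {9,4}
9 -> hit
6 -> miss, frames {4,9,6}
4 -> hit
9 -> hit
1 -> miss, frames {6,4,9,1}
8 -> miss, evict 6, frames {4,9,1,8}
4 -> hit
6 -> miss, evict 9, frames {1,8,4,6}
4 -> hit
6 -> hit
0 -> miss, evict 1, frames {8,4,6,0}
1 -> miss, evict 8, frames {4,6,0,1}
6 -> hit
1 -> hit
Page faults: 8.

8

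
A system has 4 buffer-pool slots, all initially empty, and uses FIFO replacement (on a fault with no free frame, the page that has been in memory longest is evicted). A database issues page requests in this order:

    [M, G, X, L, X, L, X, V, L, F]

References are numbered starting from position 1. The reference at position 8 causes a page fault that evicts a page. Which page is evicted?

M

pos 1: M -> miss, frames [M]
pos 2: G -> miss, frames [M, G]
pos 3: X -> miss, frames [M, G, X]
pos 4: L -> miss, frames [M, G, X, L]
pos 5: X -> hit
pos 6: L -> hit
pos 7: X -> hit
pos 8: V -> miss, evict M, frames [G, X, L, V]
At position 8, page M is evicted.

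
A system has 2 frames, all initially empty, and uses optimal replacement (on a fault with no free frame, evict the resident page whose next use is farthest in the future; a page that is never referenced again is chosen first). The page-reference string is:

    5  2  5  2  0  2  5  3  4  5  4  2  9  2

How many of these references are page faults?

5: fault, frames {5}
2: fault, frames {5,2}
5: hit
2: hit
0: fault, evict 5, frames {2,0}
2: hit
5: fault, evict 0, frames {2,5}
3: fault, evict 2, frames {5,3}
4: fault, evict 3, frames {5,4}
5: hit
4: hit
2: fault, evict 4, frames {5,2}
9: fault, evict 5, frames {2,9}
2: hit
Page faults: 8.

8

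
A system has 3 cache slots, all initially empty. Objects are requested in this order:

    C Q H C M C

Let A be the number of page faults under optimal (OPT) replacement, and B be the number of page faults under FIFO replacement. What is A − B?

Under OPT: F F F . F . → 4 faults.
Under FIFO: F F F . F F → 5 faults.
A − B = 4 − 5 = -1.

-1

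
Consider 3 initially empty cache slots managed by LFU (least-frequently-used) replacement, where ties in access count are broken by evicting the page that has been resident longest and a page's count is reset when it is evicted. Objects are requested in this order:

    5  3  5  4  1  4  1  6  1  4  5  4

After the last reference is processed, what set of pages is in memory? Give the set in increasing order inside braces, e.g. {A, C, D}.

{1, 4, 5}

5 -> fault, frames {5}
3 -> fault, frames {5,3}
5 -> hit
4 -> fault, frames {5,3,4}
1 -> fault, evict 3, frames {5,4,1}
4 -> hit
1 -> hit
6 -> fault, evict 5, frames {4,1,6}
1 -> hit
4 -> hit
5 -> fault, evict 6, frames {4,1,5}
4 -> hit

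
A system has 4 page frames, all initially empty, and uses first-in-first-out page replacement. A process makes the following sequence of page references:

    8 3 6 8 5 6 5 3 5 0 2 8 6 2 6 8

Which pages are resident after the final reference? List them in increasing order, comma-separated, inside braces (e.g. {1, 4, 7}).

8 -> fault, frames [8]
3 -> fault, frames [8, 3]
6 -> fault, frames [8, 3, 6]
8 -> hit
5 -> fault, frames [8, 3, 6, 5]
6 -> hit
5 -> hit
3 -> hit
5 -> hit
0 -> fault, evict 8, frames [3, 6, 5, 0]
2 -> fault, evict 3, frames [6, 5, 0, 2]
8 -> fault, evict 6, frames [5, 0, 2, 8]
6 -> fault, evict 5, frames [0, 2, 8, 6]
2 -> hit
6 -> hit
8 -> hit

{0, 2, 6, 8}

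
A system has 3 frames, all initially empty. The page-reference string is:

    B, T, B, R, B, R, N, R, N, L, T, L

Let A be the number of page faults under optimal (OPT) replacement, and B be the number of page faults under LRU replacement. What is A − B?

Under OPT: F F . F . . F . . F . . → 5 faults.
Under LRU: F F . F . . F . . F F . → 6 faults.
A − B = 5 − 6 = -1.

-1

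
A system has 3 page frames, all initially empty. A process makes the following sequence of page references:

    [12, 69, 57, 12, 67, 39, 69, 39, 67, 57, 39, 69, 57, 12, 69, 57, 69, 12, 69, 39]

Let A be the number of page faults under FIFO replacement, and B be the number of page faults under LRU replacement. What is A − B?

Under FIFO: F F F . F F F . . F . . . F . . . . . F → 9 faults.
Under LRU: F F F . F F F . . F . F . F . . . . . F → 10 faults.
A − B = 9 − 10 = -1.

-1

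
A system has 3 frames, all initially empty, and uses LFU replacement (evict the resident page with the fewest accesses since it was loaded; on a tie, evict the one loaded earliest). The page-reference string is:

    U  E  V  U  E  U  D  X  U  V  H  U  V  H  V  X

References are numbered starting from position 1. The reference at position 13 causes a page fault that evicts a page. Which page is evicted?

H

pos 1: U -> miss, frames (U)
pos 2: E -> miss, frames (U E)
pos 3: V -> miss, frames (U E V)
pos 4: U -> hit
pos 5: E -> hit
pos 6: U -> hit
pos 7: D -> miss, evict V, frames (U E D)
pos 8: X -> miss, evict D, frames (U E X)
pos 9: U -> hit
pos 10: V -> miss, evict X, frames (U E V)
pos 11: H -> miss, evict V, frames (U E H)
pos 12: U -> hit
pos 13: V -> miss, evict H, frames (U E V)
At position 13, page H is evicted.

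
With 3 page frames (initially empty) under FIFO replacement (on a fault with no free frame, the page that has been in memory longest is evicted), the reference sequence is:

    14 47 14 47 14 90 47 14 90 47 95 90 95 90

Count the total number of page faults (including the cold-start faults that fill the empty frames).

14 -> fault, frames {14}
47 -> fault, frames {14,47}
14 -> hit
47 -> hit
14 -> hit
90 -> fault, frames {14,47,90}
47 -> hit
14 -> hit
90 -> hit
47 -> hit
95 -> fault, evict 14, frames {47,90,95}
90 -> hit
95 -> hit
90 -> hit
Page faults: 4.

4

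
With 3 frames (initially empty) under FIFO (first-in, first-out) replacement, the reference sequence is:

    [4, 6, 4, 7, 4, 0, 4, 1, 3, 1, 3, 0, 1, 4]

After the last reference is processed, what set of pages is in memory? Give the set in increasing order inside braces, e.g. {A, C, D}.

4 -> miss, frames [4]
6 -> miss, frames [4, 6]
4 -> hit
7 -> miss, frames [4, 6, 7]
4 -> hit
0 -> miss, evict 4, frames [6, 7, 0]
4 -> miss, evict 6, frames [7, 0, 4]
1 -> miss, evict 7, frames [0, 4, 1]
3 -> miss, evict 0, frames [4, 1, 3]
1 -> hit
3 -> hit
0 -> miss, evict 4, frames [1, 3, 0]
1 -> hit
4 -> miss, evict 1, frames [3, 0, 4]

{0, 3, 4}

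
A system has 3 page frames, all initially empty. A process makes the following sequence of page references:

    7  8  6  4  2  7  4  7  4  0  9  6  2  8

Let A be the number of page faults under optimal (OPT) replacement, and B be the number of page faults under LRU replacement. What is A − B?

Under OPT: F F F F F . . . . F F F . F → 9 faults.
Under LRU: F F F F F F . . . F F F F F → 11 faults.
A − B = 9 − 11 = -2.

-2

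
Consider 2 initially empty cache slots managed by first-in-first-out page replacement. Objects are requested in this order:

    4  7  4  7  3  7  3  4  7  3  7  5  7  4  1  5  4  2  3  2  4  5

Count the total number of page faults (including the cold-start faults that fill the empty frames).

4 -> fault, frames [4]
7 -> fault, frames [4, 7]
4 -> hit
7 -> hit
3 -> fault, evict 4, frames [7, 3]
7 -> hit
3 -> hit
4 -> fault, evict 7, frames [3, 4]
7 -> fault, evict 3, frames [4, 7]
3 -> fault, evict 4, frames [7, 3]
7 -> hit
5 -> fault, evict 7, frames [3, 5]
7 -> fault, evict 3, frames [5, 7]
4 -> fault, evict 5, frames [7, 4]
1 -> fault, evict 7, frames [4, 1]
5 -> fault, evict 4, frames [1, 5]
4 -> fault, evict 1, frames [5, 4]
2 -> fault, evict 5, frames [4, 2]
3 -> fault, evict 4, frames [2, 3]
2 -> hit
4 -> fault, evict 2, frames [3, 4]
5 -> fault, evict 3, frames [4, 5]
Page faults: 16.

16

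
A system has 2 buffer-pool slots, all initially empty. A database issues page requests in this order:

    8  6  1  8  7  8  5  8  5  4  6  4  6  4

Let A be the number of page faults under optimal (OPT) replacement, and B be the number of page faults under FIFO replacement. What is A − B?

-2

Under OPT: F F F . F . F . . F F . . . → 7 faults.
Under FIFO: F F F F F . F F . F F . . . → 9 faults.
A − B = 7 − 9 = -2.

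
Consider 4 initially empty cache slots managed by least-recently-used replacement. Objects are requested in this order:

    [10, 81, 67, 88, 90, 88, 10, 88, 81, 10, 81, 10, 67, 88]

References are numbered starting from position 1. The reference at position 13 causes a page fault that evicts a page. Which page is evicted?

pos 1: 10 -> fault, frames (10)
pos 2: 81 -> fault, frames (10 81)
pos 3: 67 -> fault, frames (10 81 67)
pos 4: 88 -> fault, frames (10 81 67 88)
pos 5: 90 -> fault, evict 10, frames (81 67 88 90)
pos 6: 88 -> hit
pos 7: 10 -> fault, evict 81, frames (67 90 88 10)
pos 8: 88 -> hit
pos 9: 81 -> fault, evict 67, frames (90 10 88 81)
pos 10: 10 -> hit
pos 11: 81 -> hit
pos 12: 10 -> hit
pos 13: 67 -> fault, evict 90, frames (88 81 10 67)
At position 13, page 90 is evicted.

90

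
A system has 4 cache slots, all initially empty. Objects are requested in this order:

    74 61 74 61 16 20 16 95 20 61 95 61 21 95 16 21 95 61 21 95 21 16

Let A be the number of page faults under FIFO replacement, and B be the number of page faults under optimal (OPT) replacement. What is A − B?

Under FIFO: F F . . F F . F . . . . F . . . . F . . . F → 8 faults.
Under OPT: F F . . F F . F . . . . F . . . . . . . . . → 6 faults.
A − B = 8 − 6 = 2.

2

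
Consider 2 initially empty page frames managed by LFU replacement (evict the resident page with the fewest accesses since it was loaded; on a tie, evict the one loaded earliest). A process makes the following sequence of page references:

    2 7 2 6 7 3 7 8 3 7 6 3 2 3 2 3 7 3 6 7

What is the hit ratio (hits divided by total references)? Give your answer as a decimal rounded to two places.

2: miss, frames (2)
7: miss, frames (2 7)
2: hit
6: miss, evict 7, frames (2 6)
7: miss, evict 6, frames (2 7)
3: miss, evict 7, frames (2 3)
7: miss, evict 3, frames (2 7)
8: miss, evict 7, frames (2 8)
3: miss, evict 8, frames (2 3)
7: miss, evict 3, frames (2 7)
6: miss, evict 7, frames (2 6)
3: miss, evict 6, frames (2 3)
2: hit
3: hit
2: hit
3: hit
7: miss, evict 3, frames (2 7)
3: miss, evict 7, frames (2 3)
6: miss, evict 3, frames (2 6)
7: miss, evict 6, frames (2 7)
Hits: 5 of 20 references → 5/20 = 0.2500.

0.25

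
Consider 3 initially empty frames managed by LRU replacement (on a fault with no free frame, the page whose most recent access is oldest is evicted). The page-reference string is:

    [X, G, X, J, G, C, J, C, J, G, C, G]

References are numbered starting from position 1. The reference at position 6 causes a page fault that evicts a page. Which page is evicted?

X

pos 1: X → fault, frames {X}
pos 2: G → fault, frames {X,G}
pos 3: X → hit
pos 4: J → fault, frames {G,X,J}
pos 5: G → hit
pos 6: C → fault, evict X, frames {J,G,C}
At position 6, page X is evicted.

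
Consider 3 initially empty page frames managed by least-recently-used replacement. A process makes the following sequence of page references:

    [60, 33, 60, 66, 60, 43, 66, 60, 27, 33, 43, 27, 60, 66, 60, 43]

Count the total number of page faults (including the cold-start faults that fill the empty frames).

10

60: fault, frames (60)
33: fault, frames (60 33)
60: hit
66: fault, frames (33 60 66)
60: hit
43: fault, evict 33, frames (66 60 43)
66: hit
60: hit
27: fault, evict 43, frames (66 60 27)
33: fault, evict 66, frames (60 27 33)
43: fault, evict 60, frames (27 33 43)
27: hit
60: fault, evict 33, frames (43 27 60)
66: fault, evict 43, frames (27 60 66)
60: hit
43: fault, evict 27, frames (66 60 43)
Page faults: 10.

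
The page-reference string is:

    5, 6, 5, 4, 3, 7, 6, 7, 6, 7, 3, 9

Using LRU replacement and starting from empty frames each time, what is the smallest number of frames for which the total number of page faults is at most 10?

2

f=1: 12 faults
f=2: 8 faults
f=3: 7 faults
f=4: 7 faults
f=5: 6 faults
f=6: 6 faults
Smallest f with faults ≤ 10 is 2.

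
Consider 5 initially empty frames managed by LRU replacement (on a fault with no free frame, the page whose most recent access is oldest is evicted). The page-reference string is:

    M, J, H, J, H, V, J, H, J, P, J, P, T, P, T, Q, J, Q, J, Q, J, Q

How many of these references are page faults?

M → fault, frames {M}
J → fault, frames {M,J}
H → fault, frames {M,J,H}
J → hit
H → hit
V → fault, frames {M,J,H,V}
J → hit
H → hit
J → hit
P → fault, frames {M,V,H,J,P}
J → hit
P → hit
T → fault, evict M, frames {V,H,J,P,T}
P → hit
T → hit
Q → fault, evict V, frames {H,J,P,T,Q}
J → hit
Q → hit
J → hit
Q → hit
J → hit
Q → hit
Page faults: 7.

7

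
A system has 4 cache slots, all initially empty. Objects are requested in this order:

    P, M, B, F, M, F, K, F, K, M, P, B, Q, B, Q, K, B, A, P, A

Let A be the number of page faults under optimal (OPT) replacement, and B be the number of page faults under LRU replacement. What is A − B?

-3

Under OPT: F F F F . . F . . . . F F . . . . F . . → 8 faults.
Under LRU: F F F F . . F . . . F F F . . F . F F . → 11 faults.
A − B = 8 − 11 = -3.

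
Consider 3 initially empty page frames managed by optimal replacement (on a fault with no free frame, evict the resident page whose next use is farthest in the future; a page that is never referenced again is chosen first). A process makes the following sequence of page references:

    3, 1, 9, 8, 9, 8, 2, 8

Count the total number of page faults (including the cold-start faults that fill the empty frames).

3: miss, frames {3}
1: miss, frames {3,1}
9: miss, frames {3,1,9}
8: miss, evict 1, frames {3,9,8}
9: hit
8: hit
2: miss, evict 9, frames {3,8,2}
8: hit
Page faults: 5.

5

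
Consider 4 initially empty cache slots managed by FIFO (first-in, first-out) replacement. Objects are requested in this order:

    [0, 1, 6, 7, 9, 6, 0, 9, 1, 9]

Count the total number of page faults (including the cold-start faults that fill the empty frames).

7

0 -> miss, frames (0)
1 -> miss, frames (0 1)
6 -> miss, frames (0 1 6)
7 -> miss, frames (0 1 6 7)
9 -> miss, evict 0, frames (1 6 7 9)
6 -> hit
0 -> miss, evict 1, frames (6 7 9 0)
9 -> hit
1 -> miss, evict 6, frames (7 9 0 1)
9 -> hit
Page faults: 7.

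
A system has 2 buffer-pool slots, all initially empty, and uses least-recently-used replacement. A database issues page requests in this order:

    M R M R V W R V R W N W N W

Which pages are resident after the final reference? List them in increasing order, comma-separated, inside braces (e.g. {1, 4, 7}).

M: fault, frames [M]
R: fault, frames [M, R]
M: hit
R: hit
V: fault, evict M, frames [R, V]
W: fault, evict R, frames [V, W]
R: fault, evict V, frames [W, R]
V: fault, evict W, frames [R, V]
R: hit
W: fault, evict V, frames [R, W]
N: fault, evict R, frames [W, N]
W: hit
N: hit
W: hit

{N, W}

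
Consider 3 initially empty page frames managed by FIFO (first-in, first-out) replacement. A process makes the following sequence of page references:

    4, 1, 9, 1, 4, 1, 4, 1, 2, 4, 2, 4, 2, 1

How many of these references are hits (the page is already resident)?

4 → fault, frames {4}
1 → fault, frames {4,1}
9 → fault, frames {4,1,9}
1 → hit
4 → hit
1 → hit
4 → hit
1 → hit
2 → fault, evict 4, frames {1,9,2}
4 → fault, evict 1, frames {9,2,4}
2 → hit
4 → hit
2 → hit
1 → fault, evict 9, frames {2,4,1}
Hits: 8.

8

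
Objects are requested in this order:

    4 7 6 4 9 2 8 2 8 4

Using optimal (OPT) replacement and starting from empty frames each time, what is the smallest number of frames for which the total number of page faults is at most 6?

3

f=1: 10 faults
f=2: 7 faults
f=3: 6 faults
f=4: 6 faults
f=5: 6 faults
f=6: 6 faults
Smallest f with faults ≤ 6 is 3.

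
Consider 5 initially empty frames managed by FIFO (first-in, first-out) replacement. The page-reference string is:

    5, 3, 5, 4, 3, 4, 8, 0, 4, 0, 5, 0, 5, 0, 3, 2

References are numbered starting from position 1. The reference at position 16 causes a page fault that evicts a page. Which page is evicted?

pos 1: 5 -> miss, frames [5]
pos 2: 3 -> miss, frames [5, 3]
pos 3: 5 -> hit
pos 4: 4 -> miss, frames [5, 3, 4]
pos 5: 3 -> hit
pos 6: 4 -> hit
pos 7: 8 -> miss, frames [5, 3, 4, 8]
pos 8: 0 -> miss, frames [5, 3, 4, 8, 0]
pos 9: 4 -> hit
pos 10: 0 -> hit
pos 11: 5 -> hit
pos 12: 0 -> hit
pos 13: 5 -> hit
pos 14: 0 -> hit
pos 15: 3 -> hit
pos 16: 2 -> miss, evict 5, frames [3, 4, 8, 0, 2]
At position 16, page 5 is evicted.

5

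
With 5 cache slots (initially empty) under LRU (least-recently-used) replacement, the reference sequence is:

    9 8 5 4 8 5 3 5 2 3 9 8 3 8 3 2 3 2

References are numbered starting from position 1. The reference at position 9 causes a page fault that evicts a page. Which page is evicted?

pos 1: 9 → miss, frames [9]
pos 2: 8 → miss, frames [9, 8]
pos 3: 5 → miss, frames [9, 8, 5]
pos 4: 4 → miss, frames [9, 8, 5, 4]
pos 5: 8 → hit
pos 6: 5 → hit
pos 7: 3 → miss, frames [9, 4, 8, 5, 3]
pos 8: 5 → hit
pos 9: 2 → miss, evict 9, frames [4, 8, 3, 5, 2]
At position 9, page 9 is evicted.

9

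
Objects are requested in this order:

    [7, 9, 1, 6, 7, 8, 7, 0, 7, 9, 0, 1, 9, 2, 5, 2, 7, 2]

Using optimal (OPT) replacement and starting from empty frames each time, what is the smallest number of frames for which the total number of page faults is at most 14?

f=1: 18 faults
f=2: 11 faults
f=3: 9 faults
f=4: 8 faults
f=5: 8 faults
f=6: 8 faults
f=7: 8 faults
f=8: 8 faults
Smallest f with faults ≤ 14 is 2.

2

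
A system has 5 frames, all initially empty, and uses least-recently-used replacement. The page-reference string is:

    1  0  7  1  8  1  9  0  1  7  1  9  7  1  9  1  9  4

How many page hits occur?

1: miss, frames (1)
0: miss, frames (1 0)
7: miss, frames (1 0 7)
1: hit
8: miss, frames (0 7 1 8)
1: hit
9: miss, frames (0 7 8 1 9)
0: hit
1: hit
7: hit
1: hit
9: hit
7: hit
1: hit
9: hit
1: hit
9: hit
4: miss, evict 8, frames (0 7 1 9 4)
Hits: 12.

12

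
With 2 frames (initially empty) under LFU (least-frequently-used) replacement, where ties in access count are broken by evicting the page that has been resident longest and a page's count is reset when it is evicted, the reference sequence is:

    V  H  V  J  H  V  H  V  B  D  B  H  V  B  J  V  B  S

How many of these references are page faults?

12

V → fault, frames [V]
H → fault, frames [V, H]
V → hit
J → fault, evict H, frames [V, J]
H → fault, evict J, frames [V, H]
V → hit
H → hit
V → hit
B → fault, evict H, frames [V, B]
D → fault, evict B, frames [V, D]
B → fault, evict D, frames [V, B]
H → fault, evict B, frames [V, H]
V → hit
B → fault, evict H, frames [V, B]
J → fault, evict B, frames [V, J]
V → hit
B → fault, evict J, frames [V, B]
S → fault, evict B, frames [V, S]
Page faults: 12.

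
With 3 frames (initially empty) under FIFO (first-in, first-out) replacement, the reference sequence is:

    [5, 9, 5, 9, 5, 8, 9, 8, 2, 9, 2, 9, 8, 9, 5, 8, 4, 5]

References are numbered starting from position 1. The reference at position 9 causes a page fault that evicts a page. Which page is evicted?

5

pos 1: 5 → fault, frames [5]
pos 2: 9 → fault, frames [5, 9]
pos 3: 5 → hit
pos 4: 9 → hit
pos 5: 5 → hit
pos 6: 8 → fault, frames [5, 9, 8]
pos 7: 9 → hit
pos 8: 8 → hit
pos 9: 2 → fault, evict 5, frames [9, 8, 2]
At position 9, page 5 is evicted.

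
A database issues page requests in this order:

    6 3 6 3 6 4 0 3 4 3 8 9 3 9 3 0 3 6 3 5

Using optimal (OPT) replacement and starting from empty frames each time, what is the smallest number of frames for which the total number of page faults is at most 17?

f=1: 20 faults
f=2: 10 faults
f=3: 8 faults
f=4: 7 faults
f=5: 7 faults
f=6: 7 faults
f=7: 7 faults
Smallest f with faults ≤ 17 is 2.

2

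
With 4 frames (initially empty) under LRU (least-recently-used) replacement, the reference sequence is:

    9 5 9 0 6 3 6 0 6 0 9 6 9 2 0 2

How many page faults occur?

9: fault, frames (9)
5: fault, frames (9 5)
9: hit
0: fault, frames (5 9 0)
6: fault, frames (5 9 0 6)
3: fault, evict 5, frames (9 0 6 3)
6: hit
0: hit
6: hit
0: hit
9: hit
6: hit
9: hit
2: fault, evict 3, frames (0 6 9 2)
0: hit
2: hit
Page faults: 6.

6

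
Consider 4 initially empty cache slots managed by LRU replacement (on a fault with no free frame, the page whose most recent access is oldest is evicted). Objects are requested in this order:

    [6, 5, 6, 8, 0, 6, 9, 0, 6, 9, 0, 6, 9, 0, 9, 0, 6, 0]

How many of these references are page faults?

6 → fault, frames [6]
5 → fault, frames [6, 5]
6 → hit
8 → fault, frames [5, 6, 8]
0 → fault, frames [5, 6, 8, 0]
6 → hit
9 → fault, evict 5, frames [8, 0, 6, 9]
0 → hit
6 → hit
9 → hit
0 → hit
6 → hit
9 → hit
0 → hit
9 → hit
0 → hit
6 → hit
0 → hit
Page faults: 5.

5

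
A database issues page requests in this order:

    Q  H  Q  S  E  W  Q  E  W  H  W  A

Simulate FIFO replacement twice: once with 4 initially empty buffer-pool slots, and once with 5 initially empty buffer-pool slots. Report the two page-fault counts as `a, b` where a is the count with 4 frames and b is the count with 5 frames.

4 frames: F F . F F F F . . F . F → 8 faults.
5 frames: F F . F F F . . . . . F → 6 faults.
6 < 8: adding a frame reduced faults, as is typical.

8, 6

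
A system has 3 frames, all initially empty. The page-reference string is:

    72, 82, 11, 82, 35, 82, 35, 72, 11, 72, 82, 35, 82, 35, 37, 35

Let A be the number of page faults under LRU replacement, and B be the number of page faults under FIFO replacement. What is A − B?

1

Under LRU: F F F . F . . F F . F F . . F . → 9 faults.
Under FIFO: F F F . F . . F . . F . . . F F → 8 faults.
A − B = 9 − 8 = 1.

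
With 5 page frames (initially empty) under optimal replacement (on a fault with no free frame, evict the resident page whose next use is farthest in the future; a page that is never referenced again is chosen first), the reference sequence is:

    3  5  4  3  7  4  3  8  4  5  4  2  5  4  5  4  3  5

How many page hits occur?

3 -> fault, frames [3]
5 -> fault, frames [3, 5]
4 -> fault, frames [3, 5, 4]
3 -> hit
7 -> fault, frames [3, 5, 4, 7]
4 -> hit
3 -> hit
8 -> fault, frames [3, 5, 4, 7, 8]
4 -> hit
5 -> hit
4 -> hit
2 -> fault, evict 8, frames [3, 5, 4, 7, 2]
5 -> hit
4 -> hit
5 -> hit
4 -> hit
3 -> hit
5 -> hit
Hits: 12.

12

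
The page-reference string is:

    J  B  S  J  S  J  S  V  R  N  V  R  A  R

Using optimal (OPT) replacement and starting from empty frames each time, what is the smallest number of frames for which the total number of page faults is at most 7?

f=1: 14 faults
f=2: 8 faults
f=3: 7 faults
f=4: 7 faults
f=5: 7 faults
f=6: 7 faults
f=7: 7 faults
Smallest f with faults ≤ 7 is 3.

3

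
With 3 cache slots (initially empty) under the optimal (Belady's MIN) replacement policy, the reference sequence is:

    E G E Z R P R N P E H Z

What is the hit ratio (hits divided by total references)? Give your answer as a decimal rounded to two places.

0.33

E → fault, frames {E}
G → fault, frames {E,G}
E → hit
Z → fault, frames {E,G,Z}
R → fault, evict G, frames {E,Z,R}
P → fault, evict Z, frames {E,R,P}
R → hit
N → fault, evict R, frames {E,P,N}
P → hit
E → hit
H → fault, evict N, frames {E,P,H}
Z → fault, evict H, frames {E,P,Z}
Hits: 4 of 12 references → 4/12 = 0.3333.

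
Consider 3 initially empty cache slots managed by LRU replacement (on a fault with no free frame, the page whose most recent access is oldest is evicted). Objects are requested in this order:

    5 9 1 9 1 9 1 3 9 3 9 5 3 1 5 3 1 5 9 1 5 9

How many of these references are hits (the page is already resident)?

15

5: miss, frames [5]
9: miss, frames [5, 9]
1: miss, frames [5, 9, 1]
9: hit
1: hit
9: hit
1: hit
3: miss, evict 5, frames [9, 1, 3]
9: hit
3: hit
9: hit
5: miss, evict 1, frames [3, 9, 5]
3: hit
1: miss, evict 9, frames [5, 3, 1]
5: hit
3: hit
1: hit
5: hit
9: miss, evict 3, frames [1, 5, 9]
1: hit
5: hit
9: hit
Hits: 15.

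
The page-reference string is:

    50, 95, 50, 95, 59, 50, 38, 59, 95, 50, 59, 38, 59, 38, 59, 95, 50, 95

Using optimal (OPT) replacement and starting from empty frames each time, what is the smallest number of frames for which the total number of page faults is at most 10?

f=1: 18 faults
f=2: 9 faults
f=3: 6 faults
f=4: 4 faults
Smallest f with faults ≤ 10 is 2.

2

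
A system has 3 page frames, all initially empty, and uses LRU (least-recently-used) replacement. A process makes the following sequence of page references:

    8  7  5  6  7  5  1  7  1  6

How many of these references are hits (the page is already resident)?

8: fault, frames (8)
7: fault, frames (8 7)
5: fault, frames (8 7 5)
6: fault, evict 8, frames (7 5 6)
7: hit
5: hit
1: fault, evict 6, frames (7 5 1)
7: hit
1: hit
6: fault, evict 5, frames (7 1 6)
Hits: 4.

4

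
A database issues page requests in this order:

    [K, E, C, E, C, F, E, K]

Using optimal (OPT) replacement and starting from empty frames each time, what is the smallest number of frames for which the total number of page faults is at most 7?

f=1: 8 faults
f=2: 5 faults
f=3: 4 faults
f=4: 4 faults
Smallest f with faults ≤ 7 is 2.

2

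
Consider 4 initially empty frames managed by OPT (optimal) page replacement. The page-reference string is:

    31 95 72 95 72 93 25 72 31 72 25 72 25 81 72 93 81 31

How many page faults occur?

6

31: miss, frames (31)
95: miss, frames (31 95)
72: miss, frames (31 95 72)
95: hit
72: hit
93: miss, frames (31 95 72 93)
25: miss, evict 95, frames (31 72 93 25)
72: hit
31: hit
72: hit
25: hit
72: hit
25: hit
81: miss, evict 25, frames (31 72 93 81)
72: hit
93: hit
81: hit
31: hit
Page faults: 6.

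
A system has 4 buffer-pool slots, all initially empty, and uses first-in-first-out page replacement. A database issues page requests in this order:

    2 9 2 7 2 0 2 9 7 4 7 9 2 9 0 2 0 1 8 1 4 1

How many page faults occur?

10

2: miss, frames [2]
9: miss, frames [2, 9]
2: hit
7: miss, frames [2, 9, 7]
2: hit
0: miss, frames [2, 9, 7, 0]
2: hit
9: hit
7: hit
4: miss, evict 2, frames [9, 7, 0, 4]
7: hit
9: hit
2: miss, evict 9, frames [7, 0, 4, 2]
9: miss, evict 7, frames [0, 4, 2, 9]
0: hit
2: hit
0: hit
1: miss, evict 0, frames [4, 2, 9, 1]
8: miss, evict 4, frames [2, 9, 1, 8]
1: hit
4: miss, evict 2, frames [9, 1, 8, 4]
1: hit
Page faults: 10.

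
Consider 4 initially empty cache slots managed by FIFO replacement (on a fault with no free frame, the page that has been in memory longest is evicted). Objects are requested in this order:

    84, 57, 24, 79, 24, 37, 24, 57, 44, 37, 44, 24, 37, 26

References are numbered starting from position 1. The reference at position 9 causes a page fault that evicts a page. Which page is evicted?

57

pos 1: 84: miss, frames [84]
pos 2: 57: miss, frames [84, 57]
pos 3: 24: miss, frames [84, 57, 24]
pos 4: 79: miss, frames [84, 57, 24, 79]
pos 5: 24: hit
pos 6: 37: miss, evict 84, frames [57, 24, 79, 37]
pos 7: 24: hit
pos 8: 57: hit
pos 9: 44: miss, evict 57, frames [24, 79, 37, 44]
At position 9, page 57 is evicted.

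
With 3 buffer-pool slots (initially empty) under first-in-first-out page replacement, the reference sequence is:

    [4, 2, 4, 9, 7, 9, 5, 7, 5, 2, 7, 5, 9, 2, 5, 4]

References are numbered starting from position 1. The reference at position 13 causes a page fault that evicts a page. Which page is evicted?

pos 1: 4 -> miss, frames [4]
pos 2: 2 -> miss, frames [4, 2]
pos 3: 4 -> hit
pos 4: 9 -> miss, frames [4, 2, 9]
pos 5: 7 -> miss, evict 4, frames [2, 9, 7]
pos 6: 9 -> hit
pos 7: 5 -> miss, evict 2, frames [9, 7, 5]
pos 8: 7 -> hit
pos 9: 5 -> hit
pos 10: 2 -> miss, evict 9, frames [7, 5, 2]
pos 11: 7 -> hit
pos 12: 5 -> hit
pos 13: 9 -> miss, evict 7, frames [5, 2, 9]
At position 13, page 7 is evicted.

7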